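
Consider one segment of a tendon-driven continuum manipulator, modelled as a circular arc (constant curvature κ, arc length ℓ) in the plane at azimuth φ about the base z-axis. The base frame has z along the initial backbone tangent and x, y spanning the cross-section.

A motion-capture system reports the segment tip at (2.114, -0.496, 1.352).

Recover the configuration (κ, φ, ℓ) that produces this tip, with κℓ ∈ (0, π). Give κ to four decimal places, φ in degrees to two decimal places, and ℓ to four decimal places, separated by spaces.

ρ = √(x²+y²) = √(2.114² + -0.496²) = 2.17141
φ = atan2(y, x) mod 360° = atan2(-0.496, 2.114) = 346.7957°
|p|² = ρ² + z² = 2.17141² + 1.352² = 6.54292
κ = 2ρ / |p|² = 2×2.17141 / 6.54292 = 0.66374
θ = 2·atan2(ρ, z) = 2·atan2(2.17141, 1.352) = 2.02780 rad
ℓ = θ/κ = 2.02780/0.66374 = 3.05509

0.6637 346.80 3.0551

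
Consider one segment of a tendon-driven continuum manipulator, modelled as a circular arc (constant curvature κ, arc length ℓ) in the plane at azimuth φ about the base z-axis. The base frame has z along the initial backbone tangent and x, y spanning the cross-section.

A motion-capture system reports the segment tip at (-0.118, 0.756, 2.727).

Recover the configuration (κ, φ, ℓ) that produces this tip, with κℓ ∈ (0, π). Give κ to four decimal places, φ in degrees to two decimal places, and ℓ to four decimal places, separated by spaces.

0.1908 98.87 2.8679

ρ = √(x²+y²) = √(-0.118² + 0.756²) = 0.76515
φ = atan2(y, x) mod 360° = atan2(0.756, -0.118) = 98.8714°
|p|² = ρ² + z² = 0.76515² + 2.727² = 8.02199
κ = 2ρ / |p|² = 2×0.76515 / 8.02199 = 0.19076
θ = 2·atan2(ρ, z) = 2·atan2(0.76515, 2.727) = 0.54710 rad
ℓ = θ/κ = 0.54710/0.19076 = 2.86795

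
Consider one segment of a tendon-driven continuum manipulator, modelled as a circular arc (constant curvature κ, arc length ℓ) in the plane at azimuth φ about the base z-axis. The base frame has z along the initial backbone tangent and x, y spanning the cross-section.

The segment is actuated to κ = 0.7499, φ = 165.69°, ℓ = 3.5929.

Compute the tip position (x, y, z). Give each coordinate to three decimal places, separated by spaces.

-2.457 0.627 0.577

θ = κ·ℓ = 0.7499 × 3.5929 = 2.69432 rad
ρ = (1 − cos θ)/κ = (1 − -0.90163)/0.7499 = 2.53584
z = sin θ / κ = 0.43251/0.7499 = 0.57676
x = ρ cos φ = 2.53584 × cos(165.69°) = -2.45716
y = ρ sin φ = 2.53584 × sin(165.69°) = 0.62678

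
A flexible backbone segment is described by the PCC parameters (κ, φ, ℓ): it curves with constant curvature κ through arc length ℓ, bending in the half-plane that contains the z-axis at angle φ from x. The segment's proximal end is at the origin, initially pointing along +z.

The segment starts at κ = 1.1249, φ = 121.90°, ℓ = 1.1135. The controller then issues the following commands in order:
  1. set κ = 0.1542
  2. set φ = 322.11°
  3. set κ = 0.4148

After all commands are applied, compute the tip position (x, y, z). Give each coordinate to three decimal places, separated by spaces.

initial: κ=1.1249, φ=121.90°, ℓ=1.1135
cmd 1: set κ=0.1542 → (κ,φ,ℓ)=(0.1542,121.90°,1.1135) → tip=(-0.0504,0.0810,1.1080)
cmd 2: set φ=322.11° → (κ,φ,ℓ)=(0.1542,322.11°,1.1135) → tip=(0.0753,-0.0586,1.1080)
cmd 3: set κ=0.4148 → (κ,φ,ℓ)=(0.4148,322.11°,1.1135) → tip=(0.1994,-0.1551,1.0743)

0.199 -0.155 1.074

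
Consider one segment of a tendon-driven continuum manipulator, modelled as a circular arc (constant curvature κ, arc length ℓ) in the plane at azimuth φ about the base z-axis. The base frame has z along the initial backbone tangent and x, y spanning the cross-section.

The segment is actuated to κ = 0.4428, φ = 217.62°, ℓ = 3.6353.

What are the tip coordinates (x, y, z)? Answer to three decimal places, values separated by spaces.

θ = κ·ℓ = 0.4428 × 3.6353 = 1.60971 rad
ρ = (1 − cos θ)/κ = (1 − -0.03890)/0.4428 = 2.34622
z = sin θ / κ = 0.99924/0.4428 = 2.25665
x = ρ cos φ = 2.34622 × cos(217.62°) = -1.85838
y = ρ sin φ = 2.34622 × sin(217.62°) = -1.43218

-1.858 -1.432 2.257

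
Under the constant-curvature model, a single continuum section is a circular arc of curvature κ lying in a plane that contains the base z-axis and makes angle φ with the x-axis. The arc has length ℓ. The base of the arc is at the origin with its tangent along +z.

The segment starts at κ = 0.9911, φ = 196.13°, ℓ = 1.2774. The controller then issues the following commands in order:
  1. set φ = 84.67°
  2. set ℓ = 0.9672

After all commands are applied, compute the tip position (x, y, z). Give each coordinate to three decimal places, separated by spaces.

initial: κ=0.9911, φ=196.13°, ℓ=1.2774
cmd 1: set φ=84.67° → (κ,φ,ℓ)=(0.9911,84.67°,1.2774) → tip=(0.0656,0.7032,0.9625)
cmd 2: set ℓ=0.9672 → (κ,φ,ℓ)=(0.9911,84.67°,0.9672) → tip=(0.0399,0.4273,0.8257)

0.040 0.427 0.826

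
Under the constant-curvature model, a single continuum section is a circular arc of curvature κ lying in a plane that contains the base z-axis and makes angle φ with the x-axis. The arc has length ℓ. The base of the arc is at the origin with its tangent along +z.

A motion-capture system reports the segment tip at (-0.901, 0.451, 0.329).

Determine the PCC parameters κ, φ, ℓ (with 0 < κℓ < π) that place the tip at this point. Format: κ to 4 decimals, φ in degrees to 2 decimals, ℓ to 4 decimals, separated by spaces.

ρ = √(x²+y²) = √(-0.901² + 0.451²) = 1.00757
φ = atan2(y, x) mod 360° = atan2(0.451, -0.901) = 153.4095°
|p|² = ρ² + z² = 1.00757² + 0.329² = 1.12344
κ = 2ρ / |p|² = 2×1.00757 / 1.12344 = 1.79372
θ = 2·atan2(ρ, z) = 2·atan2(1.00757, 0.329) = 2.51037 rad
ℓ = θ/κ = 2.51037/1.79372 = 1.39953

1.7937 153.41 1.3995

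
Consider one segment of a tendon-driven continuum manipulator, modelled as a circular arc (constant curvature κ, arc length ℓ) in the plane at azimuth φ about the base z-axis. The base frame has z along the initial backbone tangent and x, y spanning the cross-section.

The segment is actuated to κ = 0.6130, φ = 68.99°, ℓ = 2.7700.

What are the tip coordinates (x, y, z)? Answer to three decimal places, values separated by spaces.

0.659 1.716 1.618

θ = κ·ℓ = 0.6130 × 2.7700 = 1.69801 rad
ρ = (1 − cos θ)/κ = (1 − -0.12687)/0.6130 = 1.83829
z = sin θ / κ = 0.99192/0.6130 = 1.61814
x = ρ cos φ = 1.83829 × cos(68.99°) = 0.65908
y = ρ sin φ = 1.83829 × sin(68.99°) = 1.71608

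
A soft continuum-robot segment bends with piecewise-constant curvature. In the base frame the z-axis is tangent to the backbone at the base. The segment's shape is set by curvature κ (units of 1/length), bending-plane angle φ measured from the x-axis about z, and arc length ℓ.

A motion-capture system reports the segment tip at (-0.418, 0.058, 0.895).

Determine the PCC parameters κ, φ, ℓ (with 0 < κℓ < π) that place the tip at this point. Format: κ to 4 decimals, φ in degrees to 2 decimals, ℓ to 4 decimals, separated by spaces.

ρ = √(x²+y²) = √(-0.418² + 0.058²) = 0.42200
φ = atan2(y, x) mod 360° = atan2(0.058, -0.418) = 172.1003°
|p|² = ρ² + z² = 0.42200² + 0.895² = 0.97911
κ = 2ρ / |p|² = 2×0.42200 / 0.97911 = 0.86201
θ = 2·atan2(ρ, z) = 2·atan2(0.42200, 0.895) = 0.88120 rad
ℓ = θ/κ = 0.88120/0.86201 = 1.02226

0.8620 172.10 1.0223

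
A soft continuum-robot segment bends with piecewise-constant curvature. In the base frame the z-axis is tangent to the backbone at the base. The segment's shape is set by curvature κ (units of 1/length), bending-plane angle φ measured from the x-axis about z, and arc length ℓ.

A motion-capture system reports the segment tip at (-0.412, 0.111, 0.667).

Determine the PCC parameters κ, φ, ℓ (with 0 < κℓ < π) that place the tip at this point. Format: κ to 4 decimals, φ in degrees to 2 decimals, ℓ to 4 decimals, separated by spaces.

1.3612 164.92 0.8362

ρ = √(x²+y²) = √(-0.412² + 0.111²) = 0.42669
φ = atan2(y, x) mod 360° = atan2(0.111, -0.412) = 164.9215°
|p|² = ρ² + z² = 0.42669² + 0.667² = 0.62695
κ = 2ρ / |p|² = 2×0.42669 / 0.62695 = 1.36115
θ = 2·atan2(ρ, z) = 2·atan2(0.42669, 0.667) = 1.13822 rad
ℓ = θ/κ = 1.13822/1.36115 = 0.83622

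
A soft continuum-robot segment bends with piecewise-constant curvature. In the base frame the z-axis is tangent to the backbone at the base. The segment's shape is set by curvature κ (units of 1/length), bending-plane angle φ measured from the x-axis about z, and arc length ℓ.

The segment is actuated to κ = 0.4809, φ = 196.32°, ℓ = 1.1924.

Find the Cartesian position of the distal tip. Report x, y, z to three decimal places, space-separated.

-0.319 -0.093 1.128

θ = κ·ℓ = 0.4809 × 1.1924 = 0.57343 rad
ρ = (1 − cos θ)/κ = (1 − 0.84005)/0.4809 = 0.33261
z = sin θ / κ = 0.54251/0.4809 = 1.12812
x = ρ cos φ = 0.33261 × cos(196.32°) = -0.31921
y = ρ sin φ = 0.33261 × sin(196.32°) = -0.09346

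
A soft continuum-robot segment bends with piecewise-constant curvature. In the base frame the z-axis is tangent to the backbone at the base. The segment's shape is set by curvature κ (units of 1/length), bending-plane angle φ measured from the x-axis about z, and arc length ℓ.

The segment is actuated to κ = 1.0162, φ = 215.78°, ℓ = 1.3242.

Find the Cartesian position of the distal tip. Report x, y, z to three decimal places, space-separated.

-0.620 -0.447 0.959

θ = κ·ℓ = 1.0162 × 1.3242 = 1.34565 rad
ρ = (1 − cos θ)/κ = (1 − 0.22325)/1.0162 = 0.76437
z = sin θ / κ = 0.97476/1.0162 = 0.95922
x = ρ cos φ = 0.76437 × cos(215.78°) = -0.62011
y = ρ sin φ = 0.76437 × sin(215.78°) = -0.44691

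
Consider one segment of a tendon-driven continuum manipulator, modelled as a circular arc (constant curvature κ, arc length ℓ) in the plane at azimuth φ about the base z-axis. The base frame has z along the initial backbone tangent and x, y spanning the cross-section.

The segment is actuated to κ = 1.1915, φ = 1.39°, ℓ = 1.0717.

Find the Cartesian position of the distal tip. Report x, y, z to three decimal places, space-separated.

0.596 0.014 0.803

θ = κ·ℓ = 1.1915 × 1.0717 = 1.27693 rad
ρ = (1 − cos θ)/κ = (1 − 0.28965)/1.1915 = 0.59618
z = sin θ / κ = 0.95713/1.1915 = 0.80330
x = ρ cos φ = 0.59618 × cos(1.39°) = 0.59600
y = ρ sin φ = 0.59618 × sin(1.39°) = 0.01446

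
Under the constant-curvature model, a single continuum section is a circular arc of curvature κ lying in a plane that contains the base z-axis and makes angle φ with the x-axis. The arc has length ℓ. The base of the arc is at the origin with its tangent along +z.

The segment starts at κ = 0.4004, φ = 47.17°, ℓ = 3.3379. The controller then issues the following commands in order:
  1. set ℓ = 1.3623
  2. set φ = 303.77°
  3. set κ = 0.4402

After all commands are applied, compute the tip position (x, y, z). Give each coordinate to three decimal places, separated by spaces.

initial: κ=0.4004, φ=47.17°, ℓ=3.3379
cmd 1: set ℓ=1.3623 → (κ,φ,ℓ)=(0.4004,47.17°,1.3623) → tip=(0.2464,0.2658,1.2957)
cmd 2: set φ=303.77° → (κ,φ,ℓ)=(0.4004,303.77°,1.3623) → tip=(0.2015,-0.3013,1.2957)
cmd 3: set κ=0.4402 → (κ,φ,ℓ)=(0.4402,303.77°,1.3623) → tip=(0.2203,-0.3295,1.2821)

0.220 -0.330 1.282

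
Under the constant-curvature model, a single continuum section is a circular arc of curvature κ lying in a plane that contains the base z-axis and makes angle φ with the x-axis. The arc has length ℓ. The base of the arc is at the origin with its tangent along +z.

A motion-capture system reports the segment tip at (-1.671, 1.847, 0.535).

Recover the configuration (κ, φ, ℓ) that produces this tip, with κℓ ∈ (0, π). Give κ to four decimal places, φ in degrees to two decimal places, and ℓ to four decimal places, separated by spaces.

ρ = √(x²+y²) = √(-1.671² + 1.847²) = 2.49071
φ = atan2(y, x) mod 360° = atan2(1.847, -1.671) = 132.1360°
|p|² = ρ² + z² = 2.49071² + 0.535² = 6.48987
κ = 2ρ / |p|² = 2×2.49071 / 6.48987 = 0.76757
θ = 2·atan2(ρ, z) = 2·atan2(2.49071, 0.535) = 2.71843 rad
ℓ = θ/κ = 2.71843/0.76757 = 3.54161

0.7676 132.14 3.5416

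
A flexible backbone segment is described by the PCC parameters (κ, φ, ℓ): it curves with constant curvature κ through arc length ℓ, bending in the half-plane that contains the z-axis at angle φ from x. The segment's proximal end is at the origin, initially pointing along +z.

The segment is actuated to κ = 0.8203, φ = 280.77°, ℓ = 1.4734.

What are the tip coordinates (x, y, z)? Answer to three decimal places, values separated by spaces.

0.147 -0.773 1.140

θ = κ·ℓ = 0.8203 × 1.4734 = 1.20863 rad
ρ = (1 − cos θ)/κ = (1 − 0.35430)/0.8203 = 0.78715
z = sin θ / κ = 0.93513/0.8203 = 1.13999
x = ρ cos φ = 0.78715 × cos(280.77°) = 0.14709
y = ρ sin φ = 0.78715 × sin(280.77°) = -0.77328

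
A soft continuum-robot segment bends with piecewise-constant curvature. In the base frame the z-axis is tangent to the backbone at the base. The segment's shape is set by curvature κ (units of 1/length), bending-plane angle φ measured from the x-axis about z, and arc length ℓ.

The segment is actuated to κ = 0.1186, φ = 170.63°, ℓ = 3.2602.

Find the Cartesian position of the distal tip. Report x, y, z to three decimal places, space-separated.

-0.614 0.101 3.180

θ = κ·ℓ = 0.1186 × 3.2602 = 0.38666 rad
ρ = (1 − cos θ)/κ = (1 − 0.92617)/0.1186 = 0.62248
z = sin θ / κ = 0.37710/0.1186 = 3.17957
x = ρ cos φ = 0.62248 × cos(170.63°) = -0.61417
y = ρ sin φ = 0.62248 × sin(170.63°) = 0.10135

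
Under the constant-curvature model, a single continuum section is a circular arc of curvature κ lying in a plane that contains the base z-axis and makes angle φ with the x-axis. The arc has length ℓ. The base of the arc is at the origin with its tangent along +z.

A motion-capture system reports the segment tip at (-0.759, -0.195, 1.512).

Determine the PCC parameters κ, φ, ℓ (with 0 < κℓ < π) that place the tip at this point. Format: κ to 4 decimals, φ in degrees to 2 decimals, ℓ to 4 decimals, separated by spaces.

0.5404 194.41 1.7697

ρ = √(x²+y²) = √(-0.759² + -0.195²) = 0.78365
φ = atan2(y, x) mod 360° = atan2(-0.195, -0.759) = 194.4086°
|p|² = ρ² + z² = 0.78365² + 1.512² = 2.90025
κ = 2ρ / |p|² = 2×0.78365 / 2.90025 = 0.54040
θ = 2·atan2(ρ, z) = 2·atan2(0.78365, 1.512) = 0.95634 rad
ℓ = θ/κ = 0.95634/0.54040 = 1.76968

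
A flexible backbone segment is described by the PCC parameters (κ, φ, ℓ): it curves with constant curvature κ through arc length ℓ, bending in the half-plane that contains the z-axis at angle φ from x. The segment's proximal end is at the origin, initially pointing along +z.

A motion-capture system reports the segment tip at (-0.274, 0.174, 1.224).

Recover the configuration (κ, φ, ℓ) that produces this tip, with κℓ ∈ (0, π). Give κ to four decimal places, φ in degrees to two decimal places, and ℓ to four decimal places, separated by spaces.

ρ = √(x²+y²) = √(-0.274² + 0.174²) = 0.32458
φ = atan2(y, x) mod 360° = atan2(0.174, -0.274) = 147.5830°
|p|² = ρ² + z² = 0.32458² + 1.224² = 1.60353
κ = 2ρ / |p|² = 2×0.32458 / 1.60353 = 0.40483
θ = 2·atan2(ρ, z) = 2·atan2(0.32458, 1.224) = 0.51843 rad
ℓ = θ/κ = 0.51843/0.40483 = 1.28060

0.4048 147.58 1.2806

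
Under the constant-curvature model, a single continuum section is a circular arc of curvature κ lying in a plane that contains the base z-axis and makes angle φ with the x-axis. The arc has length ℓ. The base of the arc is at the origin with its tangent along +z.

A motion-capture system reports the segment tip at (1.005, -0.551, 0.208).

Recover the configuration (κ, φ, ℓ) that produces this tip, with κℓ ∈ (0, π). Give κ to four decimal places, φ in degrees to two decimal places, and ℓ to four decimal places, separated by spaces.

ρ = √(x²+y²) = √(1.005² + -0.551²) = 1.14614
φ = atan2(y, x) mod 360° = atan2(-0.551, 1.005) = 331.2659°
|p|² = ρ² + z² = 1.14614² + 0.208² = 1.35689
κ = 2ρ / |p|² = 2×1.14614 / 1.35689 = 1.68936
θ = 2·atan2(ρ, z) = 2·atan2(1.14614, 0.208) = 2.78254 rad
ℓ = θ/κ = 2.78254/1.68936 = 1.64710

1.6894 331.27 1.6471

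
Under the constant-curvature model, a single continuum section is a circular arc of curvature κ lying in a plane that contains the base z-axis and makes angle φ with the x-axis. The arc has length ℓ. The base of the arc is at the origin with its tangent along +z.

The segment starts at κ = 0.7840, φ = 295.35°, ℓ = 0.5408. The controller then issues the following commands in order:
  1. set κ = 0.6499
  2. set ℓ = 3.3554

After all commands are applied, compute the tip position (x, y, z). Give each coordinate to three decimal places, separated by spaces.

1.036 -2.187 1.261

initial: κ=0.7840, φ=295.35°, ℓ=0.5408
cmd 1: set κ=0.6499 → (κ,φ,ℓ)=(0.6499,295.35°,0.5408) → tip=(0.0403,-0.0850,0.5297)
cmd 2: set ℓ=3.3554 → (κ,φ,ℓ)=(0.6499,295.35°,3.3554) → tip=(1.0361,-2.1870,1.2613)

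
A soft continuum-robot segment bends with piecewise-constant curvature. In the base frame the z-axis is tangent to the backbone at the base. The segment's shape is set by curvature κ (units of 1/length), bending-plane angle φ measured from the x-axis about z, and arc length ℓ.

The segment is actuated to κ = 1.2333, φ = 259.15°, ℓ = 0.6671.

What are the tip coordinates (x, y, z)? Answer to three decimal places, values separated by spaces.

θ = κ·ℓ = 1.2333 × 0.6671 = 0.82273 rad
ρ = (1 − cos θ)/κ = (1 − 0.68022)/1.2333 = 0.25929
z = sin θ / κ = 0.73301/1.2333 = 0.59435
x = ρ cos φ = 0.25929 × cos(259.15°) = -0.04881
y = ρ sin φ = 0.25929 × sin(259.15°) = -0.25465

-0.049 -0.255 0.594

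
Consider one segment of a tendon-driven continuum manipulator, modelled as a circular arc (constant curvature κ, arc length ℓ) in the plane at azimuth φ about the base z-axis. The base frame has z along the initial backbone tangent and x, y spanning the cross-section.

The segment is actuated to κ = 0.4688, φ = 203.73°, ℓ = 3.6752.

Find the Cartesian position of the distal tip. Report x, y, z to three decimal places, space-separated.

-2.249 -0.989 2.108

θ = κ·ℓ = 0.4688 × 3.6752 = 1.72293 rad
ρ = (1 − cos θ)/κ = (1 − -0.15155)/0.4688 = 2.45638
z = sin θ / κ = 0.98845/0.4688 = 2.10847
x = ρ cos φ = 2.45638 × cos(203.73°) = -2.24870
y = ρ sin φ = 2.45638 × sin(203.73°) = -0.98851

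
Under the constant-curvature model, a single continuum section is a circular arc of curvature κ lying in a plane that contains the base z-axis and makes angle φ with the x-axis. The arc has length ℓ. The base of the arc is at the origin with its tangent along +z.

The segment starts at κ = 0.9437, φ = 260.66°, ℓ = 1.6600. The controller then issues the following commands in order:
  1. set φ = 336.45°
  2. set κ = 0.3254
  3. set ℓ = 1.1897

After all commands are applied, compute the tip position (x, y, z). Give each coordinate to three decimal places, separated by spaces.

0.208 -0.091 1.160

initial: κ=0.9437, φ=260.66°, ℓ=1.6600
cmd 1: set φ=336.45° → (κ,φ,ℓ)=(0.9437,336.45°,1.6600) → tip=(0.9673,-0.4216,1.0596)
cmd 2: set κ=0.3254 → (κ,φ,ℓ)=(0.3254,336.45°,1.6600) → tip=(0.4011,-0.1748,1.5804)
cmd 3: set ℓ=1.1897 → (κ,φ,ℓ)=(0.3254,336.45°,1.1897) → tip=(0.2085,-0.0909,1.1602)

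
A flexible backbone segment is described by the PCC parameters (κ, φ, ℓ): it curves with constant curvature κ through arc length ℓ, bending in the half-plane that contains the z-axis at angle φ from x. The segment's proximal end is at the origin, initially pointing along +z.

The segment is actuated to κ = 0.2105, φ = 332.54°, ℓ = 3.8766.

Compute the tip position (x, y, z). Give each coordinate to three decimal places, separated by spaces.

θ = κ·ℓ = 0.2105 × 3.8766 = 0.81602 rad
ρ = (1 − cos θ)/κ = (1 − 0.68512)/0.2105 = 1.49585
z = sin θ / κ = 0.72843/0.2105 = 3.46046
x = ρ cos φ = 1.49585 × cos(332.54°) = 1.32732
y = ρ sin φ = 1.49585 × sin(332.54°) = -0.68978

1.327 -0.690 3.460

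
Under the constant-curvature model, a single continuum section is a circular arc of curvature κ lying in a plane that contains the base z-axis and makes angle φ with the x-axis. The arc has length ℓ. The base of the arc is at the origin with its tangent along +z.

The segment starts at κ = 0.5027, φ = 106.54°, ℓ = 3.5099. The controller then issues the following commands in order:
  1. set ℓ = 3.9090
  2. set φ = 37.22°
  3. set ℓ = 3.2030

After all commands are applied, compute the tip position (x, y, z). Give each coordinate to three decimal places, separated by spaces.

initial: κ=0.5027, φ=106.54°, ℓ=3.5099
cmd 1: set ℓ=3.9090 → (κ,φ,ℓ)=(0.5027,106.54°,3.9090) → tip=(-0.7838,2.6394,1.8366)
cmd 2: set φ=37.22° → (κ,φ,ℓ)=(0.5027,37.22°,3.9090) → tip=(2.1926,1.6655,1.8366)
cmd 3: set ℓ=3.2030 → (κ,φ,ℓ)=(0.5027,37.22°,3.2030) → tip=(1.6464,1.2506,1.9877)

1.646 1.251 1.988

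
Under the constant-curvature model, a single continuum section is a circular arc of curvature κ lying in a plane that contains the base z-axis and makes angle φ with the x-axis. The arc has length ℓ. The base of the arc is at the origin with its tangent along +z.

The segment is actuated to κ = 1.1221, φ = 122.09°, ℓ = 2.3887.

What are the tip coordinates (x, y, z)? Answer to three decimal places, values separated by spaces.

-0.897 1.431 0.397

θ = κ·ℓ = 1.1221 × 2.3887 = 2.68036 rad
ρ = (1 − cos θ)/κ = (1 − -0.89550)/1.1221 = 1.68925
z = sin θ / κ = 0.44505/1.1221 = 0.39662
x = ρ cos φ = 1.68925 × cos(122.09°) = -0.89741
y = ρ sin φ = 1.68925 × sin(122.09°) = 1.43116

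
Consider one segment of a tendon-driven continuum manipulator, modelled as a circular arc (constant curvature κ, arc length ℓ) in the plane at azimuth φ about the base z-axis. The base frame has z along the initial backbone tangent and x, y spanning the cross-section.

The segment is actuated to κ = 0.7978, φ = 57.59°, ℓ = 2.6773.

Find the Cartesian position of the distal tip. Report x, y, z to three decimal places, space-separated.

1.032 1.625 1.059

θ = κ·ℓ = 0.7978 × 2.6773 = 2.13595 rad
ρ = (1 − cos θ)/κ = (1 − -0.53555)/0.7978 = 1.92472
z = sin θ / κ = 0.84451/0.7978 = 1.05854
x = ρ cos φ = 1.92472 × cos(57.59°) = 1.03160
y = ρ sin φ = 1.92472 × sin(57.59°) = 1.62492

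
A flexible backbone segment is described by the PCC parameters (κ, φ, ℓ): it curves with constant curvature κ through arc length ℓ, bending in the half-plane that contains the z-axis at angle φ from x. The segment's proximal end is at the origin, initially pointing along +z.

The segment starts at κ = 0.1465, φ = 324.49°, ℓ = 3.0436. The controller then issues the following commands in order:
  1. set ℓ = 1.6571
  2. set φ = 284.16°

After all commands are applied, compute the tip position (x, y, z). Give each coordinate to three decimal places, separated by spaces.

0.049 -0.194 1.641

initial: κ=0.1465, φ=324.49°, ℓ=3.0436
cmd 1: set ℓ=1.6571 → (κ,φ,ℓ)=(0.1465,324.49°,1.6571) → tip=(0.1629,-0.1163,1.6409)
cmd 2: set φ=284.16° → (κ,φ,ℓ)=(0.1465,284.16°,1.6571) → tip=(0.0490,-0.1941,1.6409)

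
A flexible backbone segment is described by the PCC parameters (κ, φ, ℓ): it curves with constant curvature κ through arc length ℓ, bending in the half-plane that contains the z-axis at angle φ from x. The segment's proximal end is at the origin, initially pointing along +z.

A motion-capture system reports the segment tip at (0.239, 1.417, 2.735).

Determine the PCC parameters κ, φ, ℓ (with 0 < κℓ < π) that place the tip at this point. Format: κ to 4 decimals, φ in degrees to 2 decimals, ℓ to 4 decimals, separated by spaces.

ρ = √(x²+y²) = √(0.239² + 1.417²) = 1.43701
φ = atan2(y, x) mod 360° = atan2(1.417, 0.239) = 80.4262°
|p|² = ρ² + z² = 1.43701² + 2.735² = 9.54523
κ = 2ρ / |p|² = 2×1.43701 / 9.54523 = 0.30110
θ = 2·atan2(ρ, z) = 2·atan2(1.43701, 2.735) = 0.96755 rad
ℓ = θ/κ = 0.96755/0.30110 = 3.21342

0.3011 80.43 3.2134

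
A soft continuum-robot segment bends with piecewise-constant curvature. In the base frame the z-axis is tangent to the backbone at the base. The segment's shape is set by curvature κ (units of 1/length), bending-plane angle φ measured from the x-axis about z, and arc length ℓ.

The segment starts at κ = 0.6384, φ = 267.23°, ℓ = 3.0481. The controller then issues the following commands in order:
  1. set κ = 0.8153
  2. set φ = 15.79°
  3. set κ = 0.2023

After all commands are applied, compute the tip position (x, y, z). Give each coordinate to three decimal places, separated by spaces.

0.876 0.248 2.859

initial: κ=0.6384, φ=267.23°, ℓ=3.0481
cmd 1: set κ=0.8153 → (κ,φ,ℓ)=(0.8153,267.23°,3.0481) → tip=(-0.1062,-2.1956,0.7486)
cmd 2: set φ=15.79° → (κ,φ,ℓ)=(0.8153,15.79°,3.0481) → tip=(2.1152,0.5981,0.7486)
cmd 3: set κ=0.2023 → (κ,φ,ℓ)=(0.2023,15.79°,3.0481) → tip=(0.8760,0.2477,2.8586)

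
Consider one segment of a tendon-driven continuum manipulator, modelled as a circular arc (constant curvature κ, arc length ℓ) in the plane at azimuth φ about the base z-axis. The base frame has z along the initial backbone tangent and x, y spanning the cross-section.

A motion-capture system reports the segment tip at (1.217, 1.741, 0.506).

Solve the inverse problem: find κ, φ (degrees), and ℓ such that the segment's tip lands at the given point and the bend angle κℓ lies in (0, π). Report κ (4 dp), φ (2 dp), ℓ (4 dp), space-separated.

ρ = √(x²+y²) = √(1.217² + 1.741²) = 2.12419
φ = atan2(y, x) mod 360° = atan2(1.741, 1.217) = 55.0455°
|p|² = ρ² + z² = 2.12419² + 0.506² = 4.76821
κ = 2ρ / |p|² = 2×2.12419 / 4.76821 = 0.89098
θ = 2·atan2(ρ, z) = 2·atan2(2.12419, 0.506) = 2.67389 rad
ℓ = θ/κ = 2.67389/0.89098 = 3.00107

0.8910 55.05 3.0011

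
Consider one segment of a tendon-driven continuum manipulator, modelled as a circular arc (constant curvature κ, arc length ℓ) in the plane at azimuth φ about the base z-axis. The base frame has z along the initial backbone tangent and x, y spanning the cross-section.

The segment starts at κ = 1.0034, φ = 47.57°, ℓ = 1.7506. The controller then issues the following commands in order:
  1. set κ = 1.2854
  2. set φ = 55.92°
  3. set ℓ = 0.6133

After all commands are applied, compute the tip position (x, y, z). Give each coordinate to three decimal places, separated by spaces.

initial: κ=1.0034, φ=47.57°, ℓ=1.7506
cmd 1: set κ=1.2854 → (κ,φ,ℓ)=(1.2854,47.57°,1.7506) → tip=(0.8547,0.9350,0.6052)
cmd 2: set φ=55.92° → (κ,φ,ℓ)=(1.2854,55.92°,1.7506) → tip=(0.7099,1.0492,0.6052)
cmd 3: set ℓ=0.6133 → (κ,φ,ℓ)=(1.2854,55.92°,0.6133) → tip=(0.1286,0.1901,0.5517)

0.129 0.190 0.552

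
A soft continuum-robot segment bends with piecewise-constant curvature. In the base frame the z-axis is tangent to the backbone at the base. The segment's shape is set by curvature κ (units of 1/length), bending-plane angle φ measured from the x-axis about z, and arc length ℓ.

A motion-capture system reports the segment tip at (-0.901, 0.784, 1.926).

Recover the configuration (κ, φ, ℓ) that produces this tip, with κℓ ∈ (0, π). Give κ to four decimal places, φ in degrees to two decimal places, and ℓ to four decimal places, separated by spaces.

0.4651 138.97 2.3870

ρ = √(x²+y²) = √(-0.901² + 0.784²) = 1.19434
φ = atan2(y, x) mod 360° = atan2(0.784, -0.901) = 138.9720°
|p|² = ρ² + z² = 1.19434² + 1.926² = 5.13593
κ = 2ρ / |p|² = 2×1.19434 / 5.13593 = 0.46509
θ = 2·atan2(ρ, z) = 2·atan2(1.19434, 1.926) = 1.11016 rad
ℓ = θ/κ = 1.11016/0.46509 = 2.38696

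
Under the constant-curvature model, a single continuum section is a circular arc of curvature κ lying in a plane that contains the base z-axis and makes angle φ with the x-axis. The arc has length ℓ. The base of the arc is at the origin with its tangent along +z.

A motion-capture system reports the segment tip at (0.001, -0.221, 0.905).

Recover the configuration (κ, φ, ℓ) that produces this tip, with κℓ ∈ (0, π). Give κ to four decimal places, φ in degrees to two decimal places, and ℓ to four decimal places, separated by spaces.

0.5093 270.26 0.9406

ρ = √(x²+y²) = √(0.001² + -0.221²) = 0.22100
φ = atan2(y, x) mod 360° = atan2(-0.221, 0.001) = 270.2593°
|p|² = ρ² + z² = 0.22100² + 0.905² = 0.86787
κ = 2ρ / |p|² = 2×0.22100 / 0.86787 = 0.50930
θ = 2·atan2(ρ, z) = 2·atan2(0.22100, 0.905) = 0.47903 rad
ℓ = θ/κ = 0.47903/0.50930 = 0.94056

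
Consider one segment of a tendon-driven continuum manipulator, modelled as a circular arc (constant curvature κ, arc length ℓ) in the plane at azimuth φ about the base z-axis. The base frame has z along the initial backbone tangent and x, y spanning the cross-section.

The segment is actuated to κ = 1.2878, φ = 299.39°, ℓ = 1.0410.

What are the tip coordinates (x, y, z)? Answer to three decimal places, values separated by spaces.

θ = κ·ℓ = 1.2878 × 1.0410 = 1.34060 rad
ρ = (1 − cos θ)/κ = (1 − 0.22817)/1.2878 = 0.59934
z = sin θ / κ = 0.97362/1.2878 = 0.75603
x = ρ cos φ = 0.59934 × cos(299.39°) = 0.29413
y = ρ sin φ = 0.59934 × sin(299.39°) = -0.52221

0.294 -0.522 0.756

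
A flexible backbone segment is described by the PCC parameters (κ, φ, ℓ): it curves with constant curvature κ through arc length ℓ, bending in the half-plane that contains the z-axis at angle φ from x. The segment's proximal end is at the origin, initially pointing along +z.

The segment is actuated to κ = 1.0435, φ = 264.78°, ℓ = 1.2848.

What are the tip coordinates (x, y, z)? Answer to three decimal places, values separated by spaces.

-0.067 -0.737 0.933

θ = κ·ℓ = 1.0435 × 1.2848 = 1.34069 rad
ρ = (1 − cos θ)/κ = (1 − 0.22808)/1.0435 = 0.73974
z = sin θ / κ = 0.97364/1.0435 = 0.93305
x = ρ cos φ = 0.73974 × cos(264.78°) = -0.06730
y = ρ sin φ = 0.73974 × sin(264.78°) = -0.73667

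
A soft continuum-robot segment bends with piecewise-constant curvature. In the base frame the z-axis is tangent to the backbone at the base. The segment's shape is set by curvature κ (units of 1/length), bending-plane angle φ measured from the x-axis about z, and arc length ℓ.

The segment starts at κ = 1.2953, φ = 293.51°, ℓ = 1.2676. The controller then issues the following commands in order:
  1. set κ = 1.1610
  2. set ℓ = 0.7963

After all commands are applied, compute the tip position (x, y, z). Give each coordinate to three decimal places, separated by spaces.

0.137 -0.314 0.688

initial: κ=1.2953, φ=293.51°, ℓ=1.2676
cmd 1: set κ=1.1610 → (κ,φ,ℓ)=(1.1610,293.51°,1.2676) → tip=(0.3096,-0.7117,0.8571)
cmd 2: set ℓ=0.7963 → (κ,φ,ℓ)=(1.1610,293.51°,0.7963) → tip=(0.1367,-0.3142,0.6876)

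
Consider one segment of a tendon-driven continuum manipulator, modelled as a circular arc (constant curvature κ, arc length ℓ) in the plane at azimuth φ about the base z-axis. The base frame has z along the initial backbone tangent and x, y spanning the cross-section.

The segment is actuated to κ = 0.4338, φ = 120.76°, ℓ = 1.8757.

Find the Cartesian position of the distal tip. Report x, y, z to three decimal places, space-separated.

θ = κ·ℓ = 0.4338 × 1.8757 = 0.81368 rad
ρ = (1 − cos θ)/κ = (1 − 0.68683)/0.4338 = 0.72192
z = sin θ / κ = 0.72682/0.4338 = 1.67547
x = ρ cos φ = 0.72192 × cos(120.76°) = -0.36922
y = ρ sin φ = 0.72192 × sin(120.76°) = 0.62036

-0.369 0.620 1.675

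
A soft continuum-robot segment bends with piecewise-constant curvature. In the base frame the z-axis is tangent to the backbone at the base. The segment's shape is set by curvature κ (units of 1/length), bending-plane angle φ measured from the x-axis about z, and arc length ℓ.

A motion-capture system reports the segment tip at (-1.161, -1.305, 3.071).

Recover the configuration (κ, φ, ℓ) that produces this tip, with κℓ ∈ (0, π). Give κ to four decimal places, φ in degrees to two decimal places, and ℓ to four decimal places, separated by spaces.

ρ = √(x²+y²) = √(-1.161² + -1.305²) = 1.74670
φ = atan2(y, x) mod 360° = atan2(-1.305, -1.161) = 228.3419°
|p|² = ρ² + z² = 1.74670² + 3.071² = 12.48199
κ = 2ρ / |p|² = 2×1.74670 / 12.48199 = 0.27987
θ = 2·atan2(ρ, z) = 2·atan2(1.74670, 3.071) = 1.03428 rad
ℓ = θ/κ = 1.03428/0.27987 = 3.69551

0.2799 228.34 3.6955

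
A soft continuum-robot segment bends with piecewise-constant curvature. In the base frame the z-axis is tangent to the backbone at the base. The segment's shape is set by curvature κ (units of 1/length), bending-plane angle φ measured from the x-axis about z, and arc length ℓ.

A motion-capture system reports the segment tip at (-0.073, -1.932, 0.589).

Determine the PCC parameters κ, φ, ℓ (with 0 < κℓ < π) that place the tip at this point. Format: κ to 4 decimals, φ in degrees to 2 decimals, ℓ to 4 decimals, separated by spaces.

0.9466 267.84 2.6940

ρ = √(x²+y²) = √(-0.073² + -1.932²) = 1.93338
φ = atan2(y, x) mod 360° = atan2(-1.932, -0.073) = 267.8361°
|p|² = ρ² + z² = 1.93338² + 0.589² = 4.08487
κ = 2ρ / |p|² = 2×1.93338 / 4.08487 = 0.94660
θ = 2·atan2(ρ, z) = 2·atan2(1.93338, 0.589) = 2.55016 rad
ℓ = θ/κ = 2.55016/0.94660 = 2.69401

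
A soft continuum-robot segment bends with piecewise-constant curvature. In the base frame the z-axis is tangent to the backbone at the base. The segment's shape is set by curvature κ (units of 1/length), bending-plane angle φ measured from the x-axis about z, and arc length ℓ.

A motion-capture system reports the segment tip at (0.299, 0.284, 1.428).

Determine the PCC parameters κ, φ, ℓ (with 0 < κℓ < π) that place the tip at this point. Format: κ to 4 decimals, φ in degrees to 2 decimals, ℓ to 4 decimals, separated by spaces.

0.3733 43.53 1.5061

ρ = √(x²+y²) = √(0.299² + 0.284²) = 0.41238
φ = atan2(y, x) mod 360° = atan2(0.284, 0.299) = 43.5262°
|p|² = ρ² + z² = 0.41238² + 1.428² = 2.20924
κ = 2ρ / |p|² = 2×0.41238 / 2.20924 = 0.37332
θ = 2·atan2(ρ, z) = 2·atan2(0.41238, 1.428) = 0.56227 rad
ℓ = θ/κ = 0.56227/0.37332 = 1.50611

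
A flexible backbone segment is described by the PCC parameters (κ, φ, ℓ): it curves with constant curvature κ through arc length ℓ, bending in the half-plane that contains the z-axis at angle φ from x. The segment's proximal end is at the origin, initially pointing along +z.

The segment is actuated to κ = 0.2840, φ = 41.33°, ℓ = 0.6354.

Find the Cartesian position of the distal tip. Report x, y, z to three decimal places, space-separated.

0.043 0.038 0.632

θ = κ·ℓ = 0.2840 × 0.6354 = 0.18045 rad
ρ = (1 − cos θ)/κ = (1 − 0.98376)/0.2840 = 0.05717
z = sin θ / κ = 0.17948/0.2840 = 0.63196
x = ρ cos φ = 0.05717 × cos(41.33°) = 0.04293
y = ρ sin φ = 0.05717 × sin(41.33°) = 0.03776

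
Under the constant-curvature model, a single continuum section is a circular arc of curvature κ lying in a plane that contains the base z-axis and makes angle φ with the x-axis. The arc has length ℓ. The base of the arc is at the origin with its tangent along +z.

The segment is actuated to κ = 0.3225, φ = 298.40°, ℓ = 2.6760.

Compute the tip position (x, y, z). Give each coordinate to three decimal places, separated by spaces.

θ = κ·ℓ = 0.3225 × 2.6760 = 0.86301 rad
ρ = (1 − cos θ)/κ = (1 − 0.65015)/0.3225 = 1.08480
z = sin θ / κ = 0.75980/0.3225 = 2.35598
x = ρ cos φ = 1.08480 × cos(298.40°) = 0.51596
y = ρ sin φ = 1.08480 × sin(298.40°) = -0.95424

0.516 -0.954 2.356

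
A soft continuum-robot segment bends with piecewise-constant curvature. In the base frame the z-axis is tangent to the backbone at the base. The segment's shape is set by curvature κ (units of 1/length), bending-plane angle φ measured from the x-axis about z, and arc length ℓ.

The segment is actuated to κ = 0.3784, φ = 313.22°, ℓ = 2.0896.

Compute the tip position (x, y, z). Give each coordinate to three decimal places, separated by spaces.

0.537 -0.571 1.879

θ = κ·ℓ = 0.3784 × 2.0896 = 0.79070 rad
ρ = (1 − cos θ)/κ = (1 − 0.70334)/0.3784 = 0.78397
z = sin θ / κ = 0.71085/0.3784 = 1.87857
x = ρ cos φ = 0.78397 × cos(313.22°) = 0.53687
y = ρ sin φ = 0.78397 × sin(313.22°) = -0.57130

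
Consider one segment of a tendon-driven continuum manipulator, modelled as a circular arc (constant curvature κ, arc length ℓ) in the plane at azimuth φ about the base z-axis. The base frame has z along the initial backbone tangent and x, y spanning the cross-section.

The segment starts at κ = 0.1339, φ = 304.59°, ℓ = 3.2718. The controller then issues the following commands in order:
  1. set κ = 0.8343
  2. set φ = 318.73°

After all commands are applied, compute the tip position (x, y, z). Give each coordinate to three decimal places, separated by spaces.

1.726 -1.515 0.480

initial: κ=0.1339, φ=304.59°, ℓ=3.2718
cmd 1: set κ=0.8343 → (κ,φ,ℓ)=(0.8343,304.59°,3.2718) → tip=(1.3040,-1.8909,0.4799)
cmd 2: set φ=318.73° → (κ,φ,ℓ)=(0.8343,318.73°,3.2718) → tip=(1.7264,-1.5151,0.4799)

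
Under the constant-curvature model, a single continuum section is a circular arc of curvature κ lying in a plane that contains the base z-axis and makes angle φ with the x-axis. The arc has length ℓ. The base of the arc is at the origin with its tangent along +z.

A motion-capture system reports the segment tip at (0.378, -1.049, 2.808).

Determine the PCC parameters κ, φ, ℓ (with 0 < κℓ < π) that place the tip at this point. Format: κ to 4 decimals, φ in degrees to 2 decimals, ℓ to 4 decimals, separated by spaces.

0.2443 289.82 3.0944

ρ = √(x²+y²) = √(0.378² + -1.049²) = 1.11503
φ = atan2(y, x) mod 360° = atan2(-1.049, 0.378) = 289.8163°
|p|² = ρ² + z² = 1.11503² + 2.808² = 9.12815
κ = 2ρ / |p|² = 2×1.11503 / 9.12815 = 0.24431
θ = 2·atan2(ρ, z) = 2·atan2(1.11503, 2.808) = 0.75599 rad
ℓ = θ/κ = 0.75599/0.24431 = 3.09445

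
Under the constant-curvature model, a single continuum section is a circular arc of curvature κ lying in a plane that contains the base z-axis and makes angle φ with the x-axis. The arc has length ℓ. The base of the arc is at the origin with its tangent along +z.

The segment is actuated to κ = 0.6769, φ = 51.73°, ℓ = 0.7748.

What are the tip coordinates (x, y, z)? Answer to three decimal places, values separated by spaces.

θ = κ·ℓ = 0.6769 × 0.7748 = 0.52446 rad
ρ = (1 − cos θ)/κ = (1 − 0.86559)/0.6769 = 0.19856
z = sin θ / κ = 0.50075/0.6769 = 0.73977
x = ρ cos φ = 0.19856 × cos(51.73°) = 0.12298
y = ρ sin φ = 0.19856 × sin(51.73°) = 0.15589

0.123 0.156 0.740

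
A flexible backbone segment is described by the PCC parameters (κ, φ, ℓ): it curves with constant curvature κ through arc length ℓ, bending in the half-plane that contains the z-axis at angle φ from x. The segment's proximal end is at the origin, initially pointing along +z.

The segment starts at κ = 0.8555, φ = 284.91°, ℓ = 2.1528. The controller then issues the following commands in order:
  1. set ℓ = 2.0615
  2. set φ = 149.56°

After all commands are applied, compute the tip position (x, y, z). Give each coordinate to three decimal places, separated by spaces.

-1.201 0.706 1.147

initial: κ=0.8555, φ=284.91°, ℓ=2.1528
cmd 1: set ℓ=2.0615 → (κ,φ,ℓ)=(0.8555,284.91°,2.0615) → tip=(0.3584,-1.3460,1.1472)
cmd 2: set φ=149.56° → (κ,φ,ℓ)=(0.8555,149.56°,2.0615) → tip=(-1.2009,0.7057,1.1472)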